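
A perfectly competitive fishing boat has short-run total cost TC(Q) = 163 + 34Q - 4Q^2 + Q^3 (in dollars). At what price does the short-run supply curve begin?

$30 per unit

The firm shuts down when price falls below the minimum of average variable cost. AVC = VC/Q = 34 - 4Q + Q^2.
At the minimum of AVC, MC = AVC. MC = 34 - 8Q + 3Q^2; setting MC = AVC gives 2Q^2 - 4Q = 0, so Q = 2. min AVC = 30.
So the shutdown price is $30.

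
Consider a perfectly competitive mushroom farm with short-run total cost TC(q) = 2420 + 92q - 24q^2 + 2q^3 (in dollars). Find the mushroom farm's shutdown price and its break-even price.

Shutdown price = $20; break-even price = $290

Shutdown price = min AVC. AVC = 92 - 24q + 2q^2, with vertex at q = 6 and minimum $20.
ATC = 2420/q + 92 - 24q + 2q^2. Setting dATC/dq = −2420/q^2 − 24 + 4q = 0 gives q = 11 (since 4·11^3 − 24·11^2 = 2420).
min ATC = 2420/11 + 92 − 24·11 + 2·11^2 = $290. That is the break-even price.
For $20 ≤ P < $290 the firm produces at a loss; below $20 it shuts down.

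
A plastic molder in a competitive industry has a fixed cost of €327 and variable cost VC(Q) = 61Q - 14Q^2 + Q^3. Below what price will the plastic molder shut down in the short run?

The shutdown price is the minimum of AVC. VC = 61Q - 14Q^2 + Q^3, so AVC = 61 - 14Q + Q^2.
dAVC/dQ = -14 + 2Q = 0 gives Q = 7. min AVC = 61 - 14·7 + 7^2 = 12.
So the shutdown price is €12.

€12 per unit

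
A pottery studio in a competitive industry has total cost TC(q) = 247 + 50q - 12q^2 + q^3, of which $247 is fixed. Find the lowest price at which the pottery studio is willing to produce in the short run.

The firm shuts down when price falls below the minimum of average variable cost. AVC = VC/q = 50 - 12q + q^2.
dAVC/dq = -12 + 2q = 0 gives q = 6. min AVC = 50 - 12·6 + 6^2 = 14.
For P < $14 the firm produces nothing.

$14 per unit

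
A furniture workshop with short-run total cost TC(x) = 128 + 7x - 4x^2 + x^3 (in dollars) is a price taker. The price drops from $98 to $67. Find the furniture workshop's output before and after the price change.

Output falls from 7 to 6

MC = 7 - 8x + 3x^2; the shutdown threshold is min AVC = $3 (at x = 2).
With P = $98 above the shutdown price, P = MC gives x = 7.
At P = $67 ≥ min AVC, set P = MC: x = 6. The firm stays open but cuts output.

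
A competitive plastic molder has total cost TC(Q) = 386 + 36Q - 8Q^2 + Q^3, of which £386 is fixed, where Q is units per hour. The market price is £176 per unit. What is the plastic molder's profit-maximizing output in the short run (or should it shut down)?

Strip out fixed cost: VC = 36Q - 8Q^2 + Q^3. Then AVC = 36 - 8Q + Q^2 and MC = 36 - 16Q + 3Q^2.
AVC hits its minimum where MC = AVC, at Q = 4, giving min AVC = 36 - 8·4 + 4^2 = £20.
Because £176 ≥ £20, revenue can cover variable cost; the firm operates.
Solving P = MC: -140 - 16Q + 3Q^2 = 0 ⇒ Q = -14/3 or 10. On the upward-sloping branch, Q* = 10.
Check: AVC at Q = 10 is £56 ≤ P, so revenue covers variable cost.
Profit = P·Q − TC = 176·10 − 946 = £814.

Produce at Q = 10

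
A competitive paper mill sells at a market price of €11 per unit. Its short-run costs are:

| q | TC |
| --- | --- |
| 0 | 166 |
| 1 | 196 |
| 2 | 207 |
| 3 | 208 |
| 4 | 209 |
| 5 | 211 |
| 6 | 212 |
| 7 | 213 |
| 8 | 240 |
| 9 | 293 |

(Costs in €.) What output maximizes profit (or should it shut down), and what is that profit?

Profit at each row (π = 11q − TC): q=0: -166; q=1: -185; q=2: -185; q=3: -175; q=4: -165; q=5: -156; q=6: -146; q=7: -136; q=8: -152; q=9: -194.
Profit is maximized at q = 7. AVC there is 47/7 = €6.71 ≤ P, so producing beats shutting down (which would give -€166).

q = 7; profit = -€136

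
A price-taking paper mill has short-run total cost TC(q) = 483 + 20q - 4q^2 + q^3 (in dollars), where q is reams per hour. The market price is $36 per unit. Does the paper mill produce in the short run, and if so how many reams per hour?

From TC, MC = TC'(q) = 20 - 8q + 3q^2 and AVC = VC/q = 20 - 4q + q^2.
AVC is minimized where dAVC/dq = -4 + 2q = 0, at q = 2; min AVC = 20 - 4·2 + 2^2 = $16.
Since P = $36 ≥ min AVC = $16, price covers variable cost and the firm should produce.
Set P = MC: 36 = 20 - 8q + 3q^2 → -16 - 8q + 3q^2 = 0. The roots are q = -4/3 and q = 4; the profit-maximizing output is on the rising part of MC, so q* = 4.
Check: AVC at q = 4 is $20 ≤ P, so revenue covers variable cost.
Profit = P·q − TC = 36·4 − 563 = -$419, a loss, but smaller than the $483 fixed cost the firm would lose by shutting down.

Produce at q = 4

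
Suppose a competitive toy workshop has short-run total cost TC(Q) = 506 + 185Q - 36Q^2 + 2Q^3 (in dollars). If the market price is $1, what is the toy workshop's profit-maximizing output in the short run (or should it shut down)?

From TC, MC = TC'(Q) = 185 - 72Q + 6Q^2 and AVC = VC/Q = 185 - 36Q + 2Q^2.
AVC hits its minimum where MC = AVC, at Q = 9, giving min AVC = 185 - 36·9 + 2·9^2 = $23.
Since P = $1 < min AVC = $23, price fails to cover variable cost at any output.
Best response: produce nothing and absorb the $506 fixed cost.

Shut down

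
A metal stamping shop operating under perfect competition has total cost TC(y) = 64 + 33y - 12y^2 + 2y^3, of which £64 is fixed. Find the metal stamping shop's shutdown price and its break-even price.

AVC = 33 - 12y + 2y^2; minimized at y = 3, giving min AVC = £15. That is the shutdown price.
ATC = 64/y + 33 - 12y + 2y^2. Setting dATC/dy = −64/y^2 − 12 + 4y = 0 gives y = 4 (since 4·4^3 − 12·4^2 = 64).
min ATC = 64/4 + 33 − 12·4 + 2·4^2 = £33. That is the break-even price.
Between these two prices the firm operates at a loss; above £33 it earns a profit.

Shutdown price = £15; break-even price = £33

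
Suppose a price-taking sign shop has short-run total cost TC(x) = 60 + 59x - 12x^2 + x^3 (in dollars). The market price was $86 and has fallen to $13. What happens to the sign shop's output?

Output falls from 9 to 0 (the firm shuts down)

AVC = 59 - 12x + x^2, minimized at x = 6 where min AVC = $23. MC = 59 - 24x + 3x^2.
With P = $86 above the shutdown price, P = MC gives x = 9.
At P = $13 < min AVC = $23, price no longer covers variable cost at any output, so the firm shuts down: x = 0.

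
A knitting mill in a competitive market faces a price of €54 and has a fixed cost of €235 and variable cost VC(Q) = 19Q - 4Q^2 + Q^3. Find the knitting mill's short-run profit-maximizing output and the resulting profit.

Profit = -€85 at Q = 5

AVC = 19 - 4Q + Q^2 has its minimum €15 at Q = 2; price €54 clears that bar, so the firm operates.
MC = 19 - 8Q + 3Q^2. Setting P = MC and taking the root on the rising branch gives Q* = 5.
TR = 54·5 = 270. TC = 235 + 120 = 355. Profit = 270 − 355 = -€85.
By producing, the firm covers all variable cost plus €150 of fixed cost; shutting down would lose the full €235.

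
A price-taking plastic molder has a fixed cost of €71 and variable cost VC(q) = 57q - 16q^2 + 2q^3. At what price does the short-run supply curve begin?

€25 per unit

The firm shuts down when price falls below the minimum of average variable cost. AVC = VC/q = 57 - 16q + 2q^2.
At the minimum of AVC, MC = AVC. MC = 57 - 32q + 6q^2; setting MC = AVC gives 4q^2 - 16q = 0, so q = 4. min AVC = 25.
So the shutdown price is €25.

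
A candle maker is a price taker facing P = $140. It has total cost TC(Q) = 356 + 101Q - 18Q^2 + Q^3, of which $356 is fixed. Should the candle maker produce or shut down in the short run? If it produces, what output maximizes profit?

Produce at Q = 13

From TC, MC = TC'(Q) = 101 - 36Q + 3Q^2 and AVC = VC/Q = 101 - 18Q + Q^2.
AVC hits its minimum where MC = AVC, at Q = 9, giving min AVC = 101 - 18·9 + 9^2 = $20.
Since P = $140 ≥ min AVC = $20, price covers variable cost and the firm should produce.
Solving P = MC: -39 - 36Q + 3Q^2 = 0 ⇒ Q = -1 or 13. On the upward-sloping branch, Q* = 13.
Check: AVC at Q = 13 is $36 ≤ P, so revenue covers variable cost.
Profit = P·Q − TC = 140·13 − 824 = $996.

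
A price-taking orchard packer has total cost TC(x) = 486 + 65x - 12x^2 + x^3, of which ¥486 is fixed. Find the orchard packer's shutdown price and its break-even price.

Shutdown price = min AVC. AVC = 65 - 12x + x^2, with vertex at x = 6 and minimum ¥29.
ATC = 486/x + 65 - 12x + x^2. Setting dATC/dx = −486/x^2 − 12 + 2x = 0 gives x = 9 (since 2·9^3 − 12·9^2 = 486).
min ATC = 486/9 + 65 − 12·9 + 9^2 = ¥92. That is the break-even price.
Between these two prices the firm operates at a loss; above ¥92 it earns a profit.

Shutdown price = ¥29; break-even price = ¥92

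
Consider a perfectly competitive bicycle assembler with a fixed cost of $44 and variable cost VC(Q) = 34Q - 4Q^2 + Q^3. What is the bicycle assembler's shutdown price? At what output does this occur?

Short-run supply begins at min AVC. From VC = 34Q - 4Q^2 + Q^3, AVC = 34 - 4Q + Q^2.
At the minimum of AVC, MC = AVC. MC = 34 - 8Q + 3Q^2; setting MC = AVC gives 2Q^2 - 4Q = 0, so Q = 2. min AVC = 30.
The firm shuts down for any P below $30.

$30 per unit, at Q = 2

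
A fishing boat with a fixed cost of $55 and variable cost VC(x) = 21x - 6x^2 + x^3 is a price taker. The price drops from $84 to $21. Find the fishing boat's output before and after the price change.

MC = 21 - 12x + 3x^2; the shutdown threshold is min AVC = $12 (at x = 3).
With P = $84 above the shutdown price, P = MC gives x = 7.
At P = $21 ≥ min AVC, set P = MC: x = 4. The firm stays open but cuts output.

Output falls from 7 to 4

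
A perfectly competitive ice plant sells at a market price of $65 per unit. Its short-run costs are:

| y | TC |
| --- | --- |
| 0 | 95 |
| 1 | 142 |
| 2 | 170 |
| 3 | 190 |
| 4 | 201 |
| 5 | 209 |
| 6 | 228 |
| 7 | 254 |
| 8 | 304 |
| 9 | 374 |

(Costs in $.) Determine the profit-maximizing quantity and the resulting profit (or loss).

Compute π = P·y − TC at each output: y=0: -95; y=1: -77; y=2: -40; y=3: 5; y=4: 59; y=5: 116; y=6: 162; y=7: 201; y=8: 216; y=9: 211.
Profit is maximized at y = 8. AVC there is 209/8 = $26.12 ≤ P, so producing beats shutting down (which would give -$95).

y = 8; profit = $216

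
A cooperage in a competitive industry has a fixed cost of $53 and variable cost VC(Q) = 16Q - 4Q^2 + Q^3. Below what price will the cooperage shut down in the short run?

$12 per unit

The shutdown price is the minimum of AVC. VC = 16Q - 4Q^2 + Q^3, so AVC = 16 - 4Q + Q^2.
dAVC/dQ = -4 + 2Q = 0 gives Q = 2. min AVC = 16 - 4·2 + 2^2 = 12.
So the shutdown price is $12.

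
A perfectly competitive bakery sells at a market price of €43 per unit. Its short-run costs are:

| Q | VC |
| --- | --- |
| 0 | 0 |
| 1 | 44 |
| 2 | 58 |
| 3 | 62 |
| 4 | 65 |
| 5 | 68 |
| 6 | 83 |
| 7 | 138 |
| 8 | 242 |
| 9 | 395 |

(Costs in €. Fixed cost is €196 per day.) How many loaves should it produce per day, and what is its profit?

Profit at each row (π = 43Q − TC): Q=0: -196; Q=1: -197; Q=2: -168; Q=3: -129; Q=4: -89; Q=5: -49; Q=6: -21; Q=7: -33; Q=8: -94; Q=9: -204.
Profit is maximized at Q = 6. AVC there is 83/6 = €13.83 ≤ P, so producing beats shutting down (which would give -€196).

Q = 6; profit = -€21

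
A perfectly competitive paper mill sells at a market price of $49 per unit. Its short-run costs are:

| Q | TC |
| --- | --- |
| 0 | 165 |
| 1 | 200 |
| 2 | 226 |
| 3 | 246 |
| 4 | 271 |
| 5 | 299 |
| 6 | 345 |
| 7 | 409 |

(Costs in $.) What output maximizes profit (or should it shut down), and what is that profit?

Q = 6; profit = -$51

Tabulate TR − TC: Q=0: -165; Q=1: -151; Q=2: -128; Q=3: -99; Q=4: -75; Q=5: -54; Q=6: -51; Q=7: -66.
Profit is maximized at Q = 6. AVC there is 180/6 = $30 ≤ P, so producing beats shutting down (which would give -$165).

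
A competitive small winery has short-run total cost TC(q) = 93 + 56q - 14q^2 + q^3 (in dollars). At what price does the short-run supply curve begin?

$7 per unit

The firm shuts down when price falls below the minimum of average variable cost. AVC = VC/q = 56 - 14q + q^2.
dAVC/dq = -14 + 2q = 0 gives q = 7. min AVC = 56 - 14·7 + 7^2 = 7.
For P < $7 the firm produces nothing.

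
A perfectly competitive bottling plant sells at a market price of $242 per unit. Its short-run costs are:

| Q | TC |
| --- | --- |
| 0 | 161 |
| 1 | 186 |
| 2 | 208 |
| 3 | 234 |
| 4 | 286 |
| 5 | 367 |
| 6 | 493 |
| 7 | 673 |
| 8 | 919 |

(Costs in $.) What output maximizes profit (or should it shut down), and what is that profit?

Tabulate TR − TC: Q=0: -161; Q=1: 56; Q=2: 276; Q=3: 492; Q=4: 682; Q=5: 843; Q=6: 959; Q=7: 1021; Q=8: 1017.
Profit is maximized at Q = 7. AVC there is 512/7 = $73.14 ≤ P, so producing beats shutting down (which would give -$161).

Q = 7; profit = $1021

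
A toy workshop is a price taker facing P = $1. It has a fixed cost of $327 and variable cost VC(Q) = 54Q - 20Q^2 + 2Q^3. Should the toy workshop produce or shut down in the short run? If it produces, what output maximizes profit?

Variable cost is VC = 54Q - 20Q^2 + 2Q^3, so AVC = VC/Q = 54 - 20Q + 2Q^2 and MC = dTC/dQ = 54 - 40Q + 6Q^2.
AVC is minimized where dAVC/dQ = -20 + 4Q = 0, at Q = 5; min AVC = 54 - 20·5 + 2·5^2 = $4.
P = $1 lies below min AVC = $4; no output level covers variable cost.
Shutting down limits the loss to fixed cost, $327.

Shut down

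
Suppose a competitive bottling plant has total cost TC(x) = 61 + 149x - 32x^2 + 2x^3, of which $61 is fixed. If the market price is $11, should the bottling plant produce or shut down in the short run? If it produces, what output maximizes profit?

Shut down

Strip out fixed cost: VC = 149x - 32x^2 + 2x^3. Then AVC = 149 - 32x + 2x^2 and MC = 149 - 64x + 6x^2.
The AVC parabola has its vertex at x = 32/4 = 8, where AVC = 149 - 32·8 + 2·8^2 = $21.
Since P = $11 < min AVC = $21, price fails to cover variable cost at any output.
Best response: produce nothing and absorb the $61 fixed cost.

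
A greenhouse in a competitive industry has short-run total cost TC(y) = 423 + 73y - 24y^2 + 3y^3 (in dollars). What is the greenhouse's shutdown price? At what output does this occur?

$25 per unit, at y = 4

The firm shuts down when price falls below the minimum of average variable cost. AVC = VC/y = 73 - 24y + 3y^2.
At the minimum of AVC, MC = AVC. MC = 73 - 48y + 9y^2; setting MC = AVC gives 6y^2 - 24y = 0, so y = 4. min AVC = 25.
So the shutdown price is $25.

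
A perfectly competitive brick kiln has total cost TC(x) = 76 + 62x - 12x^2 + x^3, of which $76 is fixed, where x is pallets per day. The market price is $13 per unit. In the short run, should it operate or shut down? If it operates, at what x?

From TC, MC = TC'(x) = 62 - 24x + 3x^2 and AVC = VC/x = 62 - 12x + x^2.
AVC hits its minimum where MC = AVC, at x = 6, giving min AVC = 62 - 12·6 + 6^2 = $26.
With P < min AVC ($13 < $26), every unit sold adds to the loss.
The firm minimizes its loss by shutting down and losing only its fixed cost of $76.

Shut down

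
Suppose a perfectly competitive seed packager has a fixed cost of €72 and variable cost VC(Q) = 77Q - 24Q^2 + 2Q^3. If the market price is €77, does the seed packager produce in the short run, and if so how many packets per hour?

Produce at Q = 8

Strip out fixed cost: VC = 77Q - 24Q^2 + 2Q^3. Then AVC = 77 - 24Q + 2Q^2 and MC = 77 - 48Q + 6Q^2.
AVC is minimized where dAVC/dQ = -24 + 4Q = 0, at Q = 6; min AVC = 77 - 24·6 + 2·6^2 = €5.
P = €77 exceeds min AVC = €5, so the firm stays open.
Set P = MC: 77 = 77 - 48Q + 6Q^2 → -48Q + 6Q^2 = 0. The roots are Q = 0 and Q = 8; the profit-maximizing output is on the rising part of MC, so Q* = 8.
Check: AVC at Q = 8 is €13 ≤ P, so revenue covers variable cost.
Profit = P·Q − TC = 77·8 − 176 = €440.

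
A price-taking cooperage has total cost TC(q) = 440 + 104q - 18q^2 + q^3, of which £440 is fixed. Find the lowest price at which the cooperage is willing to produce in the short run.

The shutdown price is the minimum of AVC. VC = 104q - 18q^2 + q^3, so AVC = 104 - 18q + q^2.
At the minimum of AVC, MC = AVC. MC = 104 - 36q + 3q^2; setting MC = AVC gives 2q^2 - 18q = 0, so q = 9. min AVC = 23.
The firm shuts down for any P below £23.

£23 per unit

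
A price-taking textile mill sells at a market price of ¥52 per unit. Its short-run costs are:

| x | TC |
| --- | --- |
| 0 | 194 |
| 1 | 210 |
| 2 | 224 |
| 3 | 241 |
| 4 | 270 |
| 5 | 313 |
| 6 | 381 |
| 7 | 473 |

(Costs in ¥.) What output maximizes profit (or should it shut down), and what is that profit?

x = 5; profit = -¥53

Profit at each row (π = 52x − TC): x=0: -194; x=1: -158; x=2: -120; x=3: -85; x=4: -62; x=5: -53; x=6: -69; x=7: -109.
Profit is maximized at x = 5. AVC there is 119/5 = ¥23.80 ≤ P, so producing beats shutting down (which would give -¥194).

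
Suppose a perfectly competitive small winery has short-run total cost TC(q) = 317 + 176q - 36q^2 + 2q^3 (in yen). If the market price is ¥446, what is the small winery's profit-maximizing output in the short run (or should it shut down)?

Produce at q = 15

Strip out fixed cost: VC = 176q - 36q^2 + 2q^3. Then AVC = 176 - 36q + 2q^2 and MC = 176 - 72q + 6q^2.
AVC is minimized where dAVC/dq = -36 + 4q = 0, at q = 9; min AVC = 176 - 36·9 + 2·9^2 = ¥14.
P = ¥446 exceeds min AVC = ¥14, so the firm stays open.
Set P = MC: 446 = 176 - 72q + 6q^2 → -270 - 72q + 6q^2 = 0. The roots are q = -3 and q = 15; the profit-maximizing output is on the rising part of MC, so q* = 15.
Check: AVC at q = 15 is ¥86 ≤ P, so revenue covers variable cost.
Profit = P·q − TC = 446·15 − 1607 = ¥5083.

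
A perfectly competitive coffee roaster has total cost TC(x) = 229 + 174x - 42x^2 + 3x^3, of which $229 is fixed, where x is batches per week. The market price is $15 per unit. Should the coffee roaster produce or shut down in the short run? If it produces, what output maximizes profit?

Shut down

From TC, MC = TC'(x) = 174 - 84x + 9x^2 and AVC = VC/x = 174 - 42x + 3x^2.
AVC hits its minimum where MC = AVC, at x = 7, giving min AVC = 174 - 42·7 + 3·7^2 = $27.
Since P = $15 < min AVC = $27, price fails to cover variable cost at any output.
Best response: produce nothing and absorb the $229 fixed cost.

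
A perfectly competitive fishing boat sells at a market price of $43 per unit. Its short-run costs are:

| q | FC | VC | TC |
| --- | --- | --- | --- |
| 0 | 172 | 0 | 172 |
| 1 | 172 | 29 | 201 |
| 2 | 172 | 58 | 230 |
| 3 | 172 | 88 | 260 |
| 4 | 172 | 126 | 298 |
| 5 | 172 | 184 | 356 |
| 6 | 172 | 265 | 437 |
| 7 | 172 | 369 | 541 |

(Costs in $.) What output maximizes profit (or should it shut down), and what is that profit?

q = 4; profit = -$126

Compute π = P·q − TC at each output: q=0: -172; q=1: -158; q=2: -144; q=3: -131; q=4: -126; q=5: -141; q=6: -179; q=7: -240.
Profit is maximized at q = 4. AVC there is 126/4 = $31.50 ≤ P, so producing beats shutting down (which would give -$172).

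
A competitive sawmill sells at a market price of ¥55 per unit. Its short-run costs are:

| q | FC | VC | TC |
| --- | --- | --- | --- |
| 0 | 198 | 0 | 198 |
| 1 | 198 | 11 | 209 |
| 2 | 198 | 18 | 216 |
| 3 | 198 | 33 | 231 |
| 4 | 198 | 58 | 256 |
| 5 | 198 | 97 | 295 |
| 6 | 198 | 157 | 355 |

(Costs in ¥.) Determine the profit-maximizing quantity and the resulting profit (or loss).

q = 5; profit = -¥20

Tabulate TR − TC: q=0: -198; q=1: -154; q=2: -106; q=3: -66; q=4: -36; q=5: -20; q=6: -25.
Profit is maximized at q = 5. AVC there is 97/5 = ¥19.40 ≤ P, so producing beats shutting down (which would give -¥198).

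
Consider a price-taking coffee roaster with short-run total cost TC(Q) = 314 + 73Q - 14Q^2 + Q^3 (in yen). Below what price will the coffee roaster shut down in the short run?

The firm shuts down when price falls below the minimum of average variable cost. AVC = VC/Q = 73 - 14Q + Q^2.
dAVC/dQ = -14 + 2Q = 0 gives Q = 7. min AVC = 73 - 14·7 + 7^2 = 24.
So the shutdown price is ¥24.

¥24 per unit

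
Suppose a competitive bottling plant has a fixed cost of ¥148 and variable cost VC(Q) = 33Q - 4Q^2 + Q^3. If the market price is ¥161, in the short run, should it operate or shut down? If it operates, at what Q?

Produce at Q = 8

Variable cost is VC = 33Q - 4Q^2 + Q^3, so AVC = VC/Q = 33 - 4Q + Q^2 and MC = dTC/dQ = 33 - 8Q + 3Q^2.
AVC hits its minimum where MC = AVC, at Q = 2, giving min AVC = 33 - 4·2 + 2^2 = ¥29.
Since P = ¥161 ≥ min AVC = ¥29, price covers variable cost and the firm should produce.
P = MC gives -128 - 8Q + 3Q^2 = 0, with roots -16/3 and 8. Take the larger (rising MC): Q* = 8.
Check: AVC at Q = 8 is ¥65 ≤ P, so revenue covers variable cost.
Profit = P·Q − TC = 161·8 − 668 = ¥620.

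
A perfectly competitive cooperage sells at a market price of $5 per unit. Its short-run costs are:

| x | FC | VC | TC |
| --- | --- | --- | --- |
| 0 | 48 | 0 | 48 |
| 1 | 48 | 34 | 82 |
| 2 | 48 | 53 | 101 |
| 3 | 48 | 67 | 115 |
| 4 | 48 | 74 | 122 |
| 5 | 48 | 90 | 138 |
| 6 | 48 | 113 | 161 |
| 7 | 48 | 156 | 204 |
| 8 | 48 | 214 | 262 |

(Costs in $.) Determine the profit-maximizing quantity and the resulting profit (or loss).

Compute π = P·x − TC at each output: x=0: -48; x=1: -77; x=2: -91; x=3: -100; x=4: -102; x=5: -113; x=6: -131; x=7: -169; x=8: -222.
Profit is highest at x = 0. Equivalently, the lowest AVC in the table is 90/5 ≈ $18 at x = 5, and P = $5 falls below it — price never covers variable cost, so the firm shuts down and loses only its fixed cost.

x = 0 (shut down); profit = -$48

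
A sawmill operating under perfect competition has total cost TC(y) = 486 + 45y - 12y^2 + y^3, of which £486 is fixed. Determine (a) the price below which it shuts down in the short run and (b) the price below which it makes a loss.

Shutdown price = £9; break-even price = £72

AVC = 45 - 12y + y^2; minimized at y = 6, giving min AVC = £9. That is the shutdown price.
ATC = 486/y + 45 - 12y + y^2. Setting dATC/dy = −486/y^2 − 12 + 2y = 0 gives y = 9 (since 2·9^3 − 12·9^2 = 486).
min ATC = 486/9 + 45 − 12·9 + 9^2 = £72. That is the break-even price.
For £9 ≤ P < £72 the firm produces at a loss; below £9 it shuts down.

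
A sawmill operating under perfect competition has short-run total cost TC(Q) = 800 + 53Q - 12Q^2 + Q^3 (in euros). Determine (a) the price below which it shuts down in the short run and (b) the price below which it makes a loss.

Shutdown price = €17; break-even price = €113

AVC = 53 - 12Q + Q^2; minimized at Q = 6, giving min AVC = €17. That is the shutdown price.
ATC = 800/Q + 53 - 12Q + Q^2. Setting dATC/dQ = −800/Q^2 − 12 + 2Q = 0 gives Q = 10 (since 2·10^3 − 12·10^2 = 800).
min ATC = 800/10 + 53 − 12·10 + 10^2 = €113. That is the break-even price.
For €17 ≤ P < €113 the firm produces at a loss; below €17 it shuts down.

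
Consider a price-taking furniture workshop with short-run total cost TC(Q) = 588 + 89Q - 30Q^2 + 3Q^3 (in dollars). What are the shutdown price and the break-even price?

Shutdown price = min AVC. AVC = 89 - 30Q + 3Q^2, with vertex at Q = 5 and minimum $14.
ATC = 588/Q + 89 - 30Q + 3Q^2. Setting dATC/dQ = −588/Q^2 − 30 + 6Q = 0 gives Q = 7 (since 6·7^3 − 30·7^2 = 588).
min ATC = 588/7 + 89 − 30·7 + 3·7^2 = $110. That is the break-even price.
For $14 ≤ P < $110 the firm produces at a loss; below $14 it shuts down.

Shutdown price = $14; break-even price = $110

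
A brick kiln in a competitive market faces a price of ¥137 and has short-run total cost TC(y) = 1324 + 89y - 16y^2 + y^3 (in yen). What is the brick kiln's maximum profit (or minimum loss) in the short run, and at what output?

Profit = -¥172 at y = 12

AVC = 89 - 16y + y^2; min AVC = ¥25 at y = 8. Since P = ¥137 ≥ min AVC, the firm produces.
MC = 89 - 32y + 3y^2. Setting P = MC and taking the root on the rising branch gives y* = 12.
TR = 137·12 = 1644. TC = 1324 + 492 = 1816. Profit = 1644 − 1816 = -¥172.
Shutting down would mean losing the fixed cost of ¥1324, so operating at a loss of ¥172 is better by ¥1152.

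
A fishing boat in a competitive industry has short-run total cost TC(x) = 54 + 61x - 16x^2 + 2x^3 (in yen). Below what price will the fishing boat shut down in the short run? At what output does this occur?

Short-run supply begins at min AVC. From VC = 61x - 16x^2 + 2x^3, AVC = 61 - 16x + 2x^2.
At the minimum of AVC, MC = AVC. MC = 61 - 32x + 6x^2; setting MC = AVC gives 4x^2 - 16x = 0, so x = 4. min AVC = 29.
The firm shuts down for any P below ¥29.

¥29 per unit, at x = 4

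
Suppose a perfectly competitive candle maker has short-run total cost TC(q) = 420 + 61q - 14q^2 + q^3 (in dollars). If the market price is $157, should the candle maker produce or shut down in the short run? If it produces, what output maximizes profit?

Produce at q = 12

From TC, MC = TC'(q) = 61 - 28q + 3q^2 and AVC = VC/q = 61 - 14q + q^2.
The AVC parabola has its vertex at q = 14/2 = 7, where AVC = 61 - 14·7 + 7^2 = $12.
P = $157 exceeds min AVC = $12, so the firm stays open.
P = MC gives -96 - 28q + 3q^2 = 0, with roots -8/3 and 12. Take the larger (rising MC): q* = 12.
Check: AVC at q = 12 is $37 ≤ P, so revenue covers variable cost.
Profit = P·q − TC = 157·12 − 864 = $1020.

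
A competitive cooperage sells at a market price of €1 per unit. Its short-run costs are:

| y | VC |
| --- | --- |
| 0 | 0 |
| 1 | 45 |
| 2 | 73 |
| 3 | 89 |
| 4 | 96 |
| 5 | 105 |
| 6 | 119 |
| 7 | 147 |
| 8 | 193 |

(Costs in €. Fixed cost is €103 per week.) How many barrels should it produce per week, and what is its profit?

y = 0 (shut down); profit = -€103

Profit at each row (π = 1y − TC): y=0: -103; y=1: -147; y=2: -174; y=3: -189; y=4: -195; y=5: -203; y=6: -216; y=7: -243; y=8: -288.
Profit is highest at y = 0. Equivalently, the lowest AVC in the table is 119/6 ≈ €19.83 at y = 6, and P = €1 falls below it — price never covers variable cost, so the firm shuts down and loses only its fixed cost.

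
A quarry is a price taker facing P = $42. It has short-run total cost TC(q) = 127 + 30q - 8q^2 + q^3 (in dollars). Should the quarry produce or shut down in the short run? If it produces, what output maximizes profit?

Produce at q = 6

From TC, MC = TC'(q) = 30 - 16q + 3q^2 and AVC = VC/q = 30 - 8q + q^2.
AVC hits its minimum where MC = AVC, at q = 4, giving min AVC = 30 - 8·4 + 4^2 = $14.
Because $42 ≥ $14, revenue can cover variable cost; the firm operates.
P = MC gives -12 - 16q + 3q^2 = 0, with roots -2/3 and 6. Take the larger (rising MC): q* = 6.
Check: AVC at q = 6 is $18 ≤ P, so revenue covers variable cost.
Profit = P·q − TC = 42·6 − 235 = $17.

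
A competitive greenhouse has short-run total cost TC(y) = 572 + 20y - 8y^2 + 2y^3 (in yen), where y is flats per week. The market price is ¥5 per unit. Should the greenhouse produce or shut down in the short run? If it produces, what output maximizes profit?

Variable cost is VC = 20y - 8y^2 + 2y^3, so AVC = VC/y = 20 - 8y + 2y^2 and MC = dTC/dy = 20 - 16y + 6y^2.
AVC is minimized where dAVC/dy = -8 + 4y = 0, at y = 2; min AVC = 20 - 8·2 + 2·2^2 = ¥12.
Since P = ¥5 < min AVC = ¥12, price fails to cover variable cost at any output.
Best response: produce nothing and absorb the ¥572 fixed cost.

Shut down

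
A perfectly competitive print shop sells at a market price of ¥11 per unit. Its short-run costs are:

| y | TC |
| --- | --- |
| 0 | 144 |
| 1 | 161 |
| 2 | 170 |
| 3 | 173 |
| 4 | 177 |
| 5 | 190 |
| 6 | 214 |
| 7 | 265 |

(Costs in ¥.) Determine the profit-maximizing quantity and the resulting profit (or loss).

y = 4; profit = -¥133

Profit at each row (π = 11y − TC): y=0: -144; y=1: -150; y=2: -148; y=3: -140; y=4: -133; y=5: -135; y=6: -148; y=7: -188.
Profit is maximized at y = 4. AVC there is 33/4 = ¥8.25 ≤ P, so producing beats shutting down (which would give -¥144).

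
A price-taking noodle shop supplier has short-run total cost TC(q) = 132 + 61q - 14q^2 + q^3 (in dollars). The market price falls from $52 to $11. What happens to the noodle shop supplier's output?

Output falls from 9 to 0 (the firm shuts down)

AVC = 61 - 14q + q^2, minimized at q = 7 where min AVC = $12. MC = 61 - 28q + 3q^2.
With P = $52 above the shutdown price, P = MC gives q = 9.
At P = $11 < min AVC = $12, price no longer covers variable cost at any output, so the firm shuts down: q = 0.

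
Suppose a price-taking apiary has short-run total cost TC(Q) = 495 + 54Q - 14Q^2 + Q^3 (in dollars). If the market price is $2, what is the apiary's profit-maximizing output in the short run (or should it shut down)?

Variable cost is VC = 54Q - 14Q^2 + Q^3, so AVC = VC/Q = 54 - 14Q + Q^2 and MC = dTC/dQ = 54 - 28Q + 3Q^2.
The AVC parabola has its vertex at Q = 14/2 = 7, where AVC = 54 - 14·7 + 7^2 = $5.
Since P = $2 < min AVC = $5, price fails to cover variable cost at any output.
Best response: produce nothing and absorb the $495 fixed cost.

Shut down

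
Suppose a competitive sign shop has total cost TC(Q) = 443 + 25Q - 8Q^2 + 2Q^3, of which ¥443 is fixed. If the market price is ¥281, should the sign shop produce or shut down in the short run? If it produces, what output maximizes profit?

Strip out fixed cost: VC = 25Q - 8Q^2 + 2Q^3. Then AVC = 25 - 8Q + 2Q^2 and MC = 25 - 16Q + 6Q^2.
AVC hits its minimum where MC = AVC, at Q = 2, giving min AVC = 25 - 8·2 + 2·2^2 = ¥17.
P = ¥281 exceeds min AVC = ¥17, so the firm stays open.
Solving P = MC: -256 - 16Q + 6Q^2 = 0 ⇒ Q = -16/3 or 8. On the upward-sloping branch, Q* = 8.
Check: AVC at Q = 8 is ¥89 ≤ P, so revenue covers variable cost.
Profit = P·Q − TC = 281·8 − 1155 = ¥1093.

Produce at Q = 8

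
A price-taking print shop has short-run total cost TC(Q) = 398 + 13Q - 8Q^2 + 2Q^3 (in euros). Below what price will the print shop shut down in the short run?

The shutdown price is the minimum of AVC. VC = 13Q - 8Q^2 + 2Q^3, so AVC = 13 - 8Q + 2Q^2.
At the minimum of AVC, MC = AVC. MC = 13 - 16Q + 6Q^2; setting MC = AVC gives 4Q^2 - 8Q = 0, so Q = 2. min AVC = 5.
The firm shuts down for any P below €5.

€5 per unit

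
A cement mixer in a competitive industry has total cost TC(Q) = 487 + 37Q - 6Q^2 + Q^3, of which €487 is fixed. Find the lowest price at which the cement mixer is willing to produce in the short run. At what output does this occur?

The shutdown price is the minimum of AVC. VC = 37Q - 6Q^2 + Q^3, so AVC = 37 - 6Q + Q^2.
dAVC/dQ = -6 + 2Q = 0 gives Q = 3. min AVC = 37 - 6·3 + 3^2 = 28.
So the shutdown price is €28.

€28 per unit, at Q = 3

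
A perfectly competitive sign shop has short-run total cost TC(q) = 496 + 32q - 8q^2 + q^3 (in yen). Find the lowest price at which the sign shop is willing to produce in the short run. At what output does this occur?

The firm shuts down when price falls below the minimum of average variable cost. AVC = VC/q = 32 - 8q + q^2.
At the minimum of AVC, MC = AVC. MC = 32 - 16q + 3q^2; setting MC = AVC gives 2q^2 - 8q = 0, so q = 4. min AVC = 16.
For P < ¥16 the firm produces nothing.

¥16 per unit, at q = 4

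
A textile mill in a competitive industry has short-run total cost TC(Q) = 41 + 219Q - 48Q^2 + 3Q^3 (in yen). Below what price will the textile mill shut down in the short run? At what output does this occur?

Short-run supply begins at min AVC. From VC = 219Q - 48Q^2 + 3Q^3, AVC = 219 - 48Q + 3Q^2.
At the minimum of AVC, MC = AVC. MC = 219 - 96Q + 9Q^2; setting MC = AVC gives 6Q^2 - 48Q = 0, so Q = 8. min AVC = 27.
The firm shuts down for any P below ¥27.

¥27 per unit, at Q = 8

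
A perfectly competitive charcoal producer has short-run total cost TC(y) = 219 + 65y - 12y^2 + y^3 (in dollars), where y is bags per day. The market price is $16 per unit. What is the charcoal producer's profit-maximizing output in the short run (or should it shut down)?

Shut down

From TC, MC = TC'(y) = 65 - 24y + 3y^2 and AVC = VC/y = 65 - 12y + y^2.
AVC is minimized where dAVC/dy = -12 + 2y = 0, at y = 6; min AVC = 65 - 12·6 + 6^2 = $29.
P = $16 lies below min AVC = $29; no output level covers variable cost.
Shutting down limits the loss to fixed cost, $219.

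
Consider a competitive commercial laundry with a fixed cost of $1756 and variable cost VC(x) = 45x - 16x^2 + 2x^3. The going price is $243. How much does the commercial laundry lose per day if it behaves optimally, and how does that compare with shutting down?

AVC = 45 - 16x + 2x^2; min AVC = $13 at x = 4. Since P = $243 ≥ min AVC, the firm produces.
With MC = 45 - 32x + 6x^2, P = MC on the upward-sloping part at x* = 9.
TR = 243·9 = 2187. TC = 1756 + 567 = 2323. Profit = 2187 − 2323 = -$136.
That loss of $136 beats the $1756 the firm would lose by shutting down; producing recovers $1620 of fixed cost.

Profit = -$136 at x = 9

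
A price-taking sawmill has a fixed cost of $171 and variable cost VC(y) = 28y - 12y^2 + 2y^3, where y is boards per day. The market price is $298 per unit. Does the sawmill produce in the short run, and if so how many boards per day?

Strip out fixed cost: VC = 28y - 12y^2 + 2y^3. Then AVC = 28 - 12y + 2y^2 and MC = 28 - 24y + 6y^2.
AVC hits its minimum where MC = AVC, at y = 3, giving min AVC = 28 - 12·3 + 2·3^2 = $10.
Since P = $298 ≥ min AVC = $10, price covers variable cost and the firm should produce.
P = MC gives -270 - 24y + 6y^2 = 0, with roots -5 and 9. Take the larger (rising MC): y* = 9.
Check: AVC at y = 9 is $82 ≤ P, so revenue covers variable cost.
Profit = P·y − TC = 298·9 − 909 = $1773.

Produce at y = 9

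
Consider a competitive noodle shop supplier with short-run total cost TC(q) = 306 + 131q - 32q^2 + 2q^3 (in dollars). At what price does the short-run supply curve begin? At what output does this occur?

Short-run supply begins at min AVC. From VC = 131q - 32q^2 + 2q^3, AVC = 131 - 32q + 2q^2.
dAVC/dq = -32 + 4q = 0 gives q = 8. min AVC = 131 - 32·8 + 2·8^2 = 3.
For P < $3 the firm produces nothing.

$3 per unit, at q = 8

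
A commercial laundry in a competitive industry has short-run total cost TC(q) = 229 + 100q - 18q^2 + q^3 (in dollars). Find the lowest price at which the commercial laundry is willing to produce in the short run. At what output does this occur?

$19 per unit, at q = 9

The shutdown price is the minimum of AVC. VC = 100q - 18q^2 + q^3, so AVC = 100 - 18q + q^2.
At the minimum of AVC, MC = AVC. MC = 100 - 36q + 3q^2; setting MC = AVC gives 2q^2 - 18q = 0, so q = 9. min AVC = 19.
The firm shuts down for any P below $19.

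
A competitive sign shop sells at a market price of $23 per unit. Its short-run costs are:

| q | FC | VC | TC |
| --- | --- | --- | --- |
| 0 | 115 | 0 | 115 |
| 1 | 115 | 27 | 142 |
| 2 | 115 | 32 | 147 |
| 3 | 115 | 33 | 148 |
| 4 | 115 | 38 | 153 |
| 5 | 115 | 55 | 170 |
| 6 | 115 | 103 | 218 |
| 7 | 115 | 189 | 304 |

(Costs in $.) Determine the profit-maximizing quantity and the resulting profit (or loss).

Tabulate TR − TC: q=0: -115; q=1: -119; q=2: -101; q=3: -79; q=4: -61; q=5: -55; q=6: -80; q=7: -143.
Profit is maximized at q = 5. AVC there is 55/5 = $11 ≤ P, so producing beats shutting down (which would give -$115).

q = 5; profit = -$55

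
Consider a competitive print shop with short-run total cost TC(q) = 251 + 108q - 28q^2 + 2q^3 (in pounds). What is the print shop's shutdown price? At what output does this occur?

£10 per unit, at q = 7

The firm shuts down when price falls below the minimum of average variable cost. AVC = VC/q = 108 - 28q + 2q^2.
dAVC/dq = -28 + 4q = 0 gives q = 7. min AVC = 108 - 28·7 + 2·7^2 = 10.
For P < £10 the firm produces nothing.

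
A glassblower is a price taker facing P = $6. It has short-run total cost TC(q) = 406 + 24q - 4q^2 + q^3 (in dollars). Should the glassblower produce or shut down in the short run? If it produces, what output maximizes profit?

Shut down

Variable cost is VC = 24q - 4q^2 + q^3, so AVC = VC/q = 24 - 4q + q^2 and MC = dTC/dq = 24 - 8q + 3q^2.
AVC hits its minimum where MC = AVC, at q = 2, giving min AVC = 24 - 4·2 + 2^2 = $20.
Since P = $6 < min AVC = $20, price fails to cover variable cost at any output.
Shutting down limits the loss to fixed cost, $406.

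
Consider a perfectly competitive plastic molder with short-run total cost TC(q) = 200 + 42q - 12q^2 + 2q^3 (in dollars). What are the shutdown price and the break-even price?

Shutdown price = min AVC. AVC = 42 - 12q + 2q^2, with vertex at q = 3 and minimum $24.
ATC = 200/q + 42 - 12q + 2q^2. Setting dATC/dq = −200/q^2 − 12 + 4q = 0 gives q = 5 (since 4·5^3 − 12·5^2 = 200).
min ATC = 200/5 + 42 − 12·5 + 2·5^2 = $72. That is the break-even price.
For $24 ≤ P < $72 the firm produces at a loss; below $24 it shuts down.

Shutdown price = $24; break-even price = $72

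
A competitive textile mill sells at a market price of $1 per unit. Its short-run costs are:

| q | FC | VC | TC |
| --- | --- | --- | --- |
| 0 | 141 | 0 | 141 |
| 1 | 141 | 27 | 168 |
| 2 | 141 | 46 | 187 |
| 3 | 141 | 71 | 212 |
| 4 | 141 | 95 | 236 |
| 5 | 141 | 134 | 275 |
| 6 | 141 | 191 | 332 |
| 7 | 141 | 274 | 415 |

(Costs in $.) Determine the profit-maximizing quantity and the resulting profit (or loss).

Profit at each row (π = 1q − TC): q=0: -141; q=1: -167; q=2: -185; q=3: -209; q=4: -232; q=5: -270; q=6: -326; q=7: -408.
Profit is highest at q = 0. Equivalently, the lowest AVC in the table is 46/2 ≈ $23 at q = 2, and P = $1 falls below it — price never covers variable cost, so the firm shuts down and loses only its fixed cost.

q = 0 (shut down); profit = -$141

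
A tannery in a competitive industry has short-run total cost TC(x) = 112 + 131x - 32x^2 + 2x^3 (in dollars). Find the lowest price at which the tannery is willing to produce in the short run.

Short-run supply begins at min AVC. From VC = 131x - 32x^2 + 2x^3, AVC = 131 - 32x + 2x^2.
dAVC/dx = -32 + 4x = 0 gives x = 8. min AVC = 131 - 32·8 + 2·8^2 = 3.
For P < $3 the firm produces nothing.

$3 per unit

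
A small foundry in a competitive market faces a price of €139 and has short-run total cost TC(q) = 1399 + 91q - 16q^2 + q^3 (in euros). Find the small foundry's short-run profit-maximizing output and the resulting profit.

AVC = 91 - 16q + q^2; min AVC = €27 at q = 8. Since P = €139 ≥ min AVC, the firm produces.
With MC = 91 - 32q + 3q^2, P = MC on the upward-sloping part at q* = 12.
TR = 139·12 = 1668. TC = 1399 + 516 = 1915. Profit = 1668 − 1915 = -€247.
That loss of €247 beats the €1399 the firm would lose by shutting down; producing recovers €1152 of fixed cost.

Profit = -€247 at q = 12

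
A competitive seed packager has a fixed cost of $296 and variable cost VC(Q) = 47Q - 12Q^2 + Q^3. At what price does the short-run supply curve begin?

$11 per unit

The shutdown price is the minimum of AVC. VC = 47Q - 12Q^2 + Q^3, so AVC = 47 - 12Q + Q^2.
dAVC/dQ = -12 + 2Q = 0 gives Q = 6. min AVC = 47 - 12·6 + 6^2 = 11.
For P < $11 the firm produces nothing.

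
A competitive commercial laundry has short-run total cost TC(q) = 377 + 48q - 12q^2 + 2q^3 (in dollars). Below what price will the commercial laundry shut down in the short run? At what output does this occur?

The shutdown price is the minimum of AVC. VC = 48q - 12q^2 + 2q^3, so AVC = 48 - 12q + 2q^2.
At the minimum of AVC, MC = AVC. MC = 48 - 24q + 6q^2; setting MC = AVC gives 4q^2 - 12q = 0, so q = 3. min AVC = 30.
The firm shuts down for any P below $30.

$30 per unit, at q = 3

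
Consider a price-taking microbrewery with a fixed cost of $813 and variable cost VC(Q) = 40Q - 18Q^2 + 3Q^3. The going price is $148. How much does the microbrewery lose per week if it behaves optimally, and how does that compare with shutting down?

Profit = -$165 at Q = 6

AVC = 40 - 18Q + 3Q^2 has its minimum $13 at Q = 3; price $148 clears that bar, so the firm operates.
MC = 40 - 36Q + 9Q^2. Setting P = MC and taking the root on the rising branch gives Q* = 6.
TR = 148·6 = 888. TC = 813 + 240 = 1053. Profit = 888 − 1053 = -$165.
By producing, the firm covers all variable cost plus $648 of fixed cost; shutting down would lose the full $813.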